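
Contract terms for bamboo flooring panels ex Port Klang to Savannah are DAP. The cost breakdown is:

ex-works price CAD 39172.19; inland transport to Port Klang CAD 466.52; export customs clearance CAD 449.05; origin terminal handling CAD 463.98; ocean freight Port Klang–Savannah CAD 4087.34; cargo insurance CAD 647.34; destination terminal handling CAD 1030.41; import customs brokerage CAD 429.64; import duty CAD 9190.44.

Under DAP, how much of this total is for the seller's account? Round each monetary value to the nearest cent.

DAP: the seller bears all costs to the named destination except import duty and clearance.
Seller's account: goods 39172.19 + inland to port 466.52 + export clearance 449.05 + origin terminal 463.98 + freight 4087.34 + insurance 647.34 + destination terminal 1030.41 = 46316.83
Buyer's account: brokerage 429.64 + duty 9190.44 = 9620.08

Seller's account: CAD 46316.83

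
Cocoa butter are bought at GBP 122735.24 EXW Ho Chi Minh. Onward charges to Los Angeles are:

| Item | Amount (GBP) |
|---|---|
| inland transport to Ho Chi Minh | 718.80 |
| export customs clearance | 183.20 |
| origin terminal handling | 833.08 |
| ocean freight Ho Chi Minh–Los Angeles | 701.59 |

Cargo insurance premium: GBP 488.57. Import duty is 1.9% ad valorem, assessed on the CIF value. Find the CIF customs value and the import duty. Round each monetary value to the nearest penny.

CIF = EXW price + pre-shipment costs + freight + insurance
CIF = 122735.24 + 718.80 + 183.20 + 833.08 + 701.59 + 488.57 = 125660.48
Import duty = 125660.48 × 1.9% = 2387.55

CIF value: GBP 125660.48; import duty: GBP 2387.55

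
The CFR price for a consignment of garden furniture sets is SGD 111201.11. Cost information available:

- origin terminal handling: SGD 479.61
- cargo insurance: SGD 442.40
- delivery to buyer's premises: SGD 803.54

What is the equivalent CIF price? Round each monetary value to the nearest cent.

Not relevant to the conversion: origin terminal — on the seller under both CFR and CIF; already in the CFR price and stays in the CIF price. delivery — on the buyer under both terms; not part of either seller's price.
From CFR to CIF, the seller additionally bears: insurance.
CIF price = 111201.11 + 442.40 = 111643.51

CIF price: SGD 111643.51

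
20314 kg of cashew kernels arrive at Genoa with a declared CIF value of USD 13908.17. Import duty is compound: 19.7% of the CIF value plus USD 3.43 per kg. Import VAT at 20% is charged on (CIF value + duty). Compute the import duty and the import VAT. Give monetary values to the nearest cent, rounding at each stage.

Ad valorem component: 13908.17 × 19.7% = 2739.91
Specific component: 20314 × 3.43 = 69677.02
Import duty = 2739.91 + 69677.02 = 72416.93
VAT base = CIF + duty = 13908.17 + 72416.93 = 86325.10
Import VAT = 86325.10 × 20% = 17265.02

Import duty: USD 72416.93; import VAT: USD 17265.02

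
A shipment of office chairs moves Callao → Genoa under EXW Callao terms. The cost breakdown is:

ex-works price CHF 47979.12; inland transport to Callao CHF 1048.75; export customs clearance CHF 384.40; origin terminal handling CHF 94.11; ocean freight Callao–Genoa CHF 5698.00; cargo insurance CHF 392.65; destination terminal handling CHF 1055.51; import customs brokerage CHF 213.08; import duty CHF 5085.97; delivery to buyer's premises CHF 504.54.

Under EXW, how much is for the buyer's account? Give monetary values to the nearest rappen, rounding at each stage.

Buyer's account: CHF 14477.01

EXW: the seller makes goods available at their premises; the buyer bears all onward costs.
Seller's account: goods 47979.12 = 47979.12
Buyer's account: inland to port 1048.75 + export clearance 384.40 + origin terminal 94.11 + freight 5698.00 + insurance 392.65 + destination terminal 1055.51 + brokerage 213.08 + duty 5085.97 + delivery 504.54 = 14477.01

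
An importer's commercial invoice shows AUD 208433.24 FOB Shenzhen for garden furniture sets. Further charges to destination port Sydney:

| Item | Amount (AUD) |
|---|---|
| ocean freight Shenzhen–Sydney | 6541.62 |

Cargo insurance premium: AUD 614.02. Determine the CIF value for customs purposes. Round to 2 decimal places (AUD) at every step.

CIF = FOB price + freight + insurance
CIF = 208433.24 + 6541.62 + 614.02 = 215588.88

CIF value: AUD 215588.88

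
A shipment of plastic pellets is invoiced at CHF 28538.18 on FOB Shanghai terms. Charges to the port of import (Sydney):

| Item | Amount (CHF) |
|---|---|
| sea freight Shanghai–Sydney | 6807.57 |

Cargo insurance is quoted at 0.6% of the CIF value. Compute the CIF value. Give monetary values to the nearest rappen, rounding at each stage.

CIF value: CHF 35559.10

Let C be the CIF value. C = FOB price + freight + 0.6% × C
C − 0.6% × C = 28538.18 + 6807.57
0.994 × C = 35345.75
C = 35345.75 / 0.994 = 35559.10
Insurance premium = 0.6% × 35559.10 = 213.35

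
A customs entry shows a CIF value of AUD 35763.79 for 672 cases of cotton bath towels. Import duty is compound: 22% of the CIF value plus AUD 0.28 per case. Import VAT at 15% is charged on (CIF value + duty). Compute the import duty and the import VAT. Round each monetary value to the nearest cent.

Import duty: AUD 8056.19; import VAT: AUD 6573.00

Ad valorem component: 35763.79 × 22% = 7868.03
Specific component: 672 × 0.28 = 188.16
Import duty = 7868.03 + 188.16 = 8056.19
VAT base = CIF + duty = 35763.79 + 8056.19 = 43819.98
Import VAT = 43819.98 × 15% = 6573.00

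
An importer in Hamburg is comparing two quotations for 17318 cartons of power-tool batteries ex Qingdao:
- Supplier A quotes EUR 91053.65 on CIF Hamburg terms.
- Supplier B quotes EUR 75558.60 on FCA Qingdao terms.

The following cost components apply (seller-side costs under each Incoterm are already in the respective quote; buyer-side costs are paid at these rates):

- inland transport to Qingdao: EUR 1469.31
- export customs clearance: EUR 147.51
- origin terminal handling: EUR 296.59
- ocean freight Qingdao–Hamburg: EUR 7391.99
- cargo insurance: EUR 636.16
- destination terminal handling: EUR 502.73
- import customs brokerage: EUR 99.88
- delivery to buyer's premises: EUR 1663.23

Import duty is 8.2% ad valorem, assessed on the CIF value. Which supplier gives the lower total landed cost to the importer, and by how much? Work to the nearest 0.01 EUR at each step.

Supplier B is cheaper by EUR 7758.28

Supplier A (CIF):
The CIF price already equals the CIF value: 91053.65
Import duty = 91053.65 × 8.2% = 7466.40
Buyer bears (A): 502.73 + 99.88 + 1663.23 = 2265.84
Landed cost (A) = invoice 91053.65 + 2265.84 + duty 7466.40 = 100785.89
Supplier B (FCA):
CIF value = FCA price + origin terminal + freight + insurance = 75558.60 + 296.59 + 7391.99 + 636.16 = 83883.34
Import duty = 83883.34 × 8.2% = 6878.43
Buyer bears (B): 296.59 + 7391.99 + 636.16 + 502.73 + 99.88 + 1663.23 = 10590.58
Landed cost (B) = invoice 75558.60 + 10590.58 + duty 6878.43 = 93027.61
Difference = |100785.89 − 93027.61| = 7758.28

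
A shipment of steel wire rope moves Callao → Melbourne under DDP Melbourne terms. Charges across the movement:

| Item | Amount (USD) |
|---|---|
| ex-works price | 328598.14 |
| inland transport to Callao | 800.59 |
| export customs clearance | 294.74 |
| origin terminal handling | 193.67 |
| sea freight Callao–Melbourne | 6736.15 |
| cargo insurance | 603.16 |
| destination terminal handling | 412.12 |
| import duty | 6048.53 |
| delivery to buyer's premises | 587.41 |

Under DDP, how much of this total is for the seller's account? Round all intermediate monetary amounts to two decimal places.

DDP: the seller bears all costs including import duty.
Seller's account: goods 328598.14 + inland to port 800.59 + export clearance 294.74 + origin terminal 193.67 + freight 6736.15 + insurance 603.16 + destination terminal 412.12 + duty 6048.53 + delivery 587.41 = 344274.51
Buyer's account: 0.00

Seller's account: USD 344274.51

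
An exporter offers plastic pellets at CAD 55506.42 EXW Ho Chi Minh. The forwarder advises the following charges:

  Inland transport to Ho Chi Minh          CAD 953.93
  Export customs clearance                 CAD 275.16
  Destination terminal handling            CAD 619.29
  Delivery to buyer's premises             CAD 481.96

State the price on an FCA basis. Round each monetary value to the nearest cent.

Not relevant to the conversion: destination terminal, delivery — on the buyer under both terms; not part of either seller's price.
From EXW to FCA, the seller additionally bears: inland to port, export clearance.
FCA price = 55506.42 + 953.93 + 275.16 = 56735.51

FCA price: CAD 56735.51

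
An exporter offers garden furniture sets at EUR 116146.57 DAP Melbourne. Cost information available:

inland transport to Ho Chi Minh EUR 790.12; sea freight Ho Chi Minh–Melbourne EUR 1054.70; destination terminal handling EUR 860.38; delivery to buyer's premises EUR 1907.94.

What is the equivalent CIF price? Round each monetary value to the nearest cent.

CIF price: EUR 113378.25

Not relevant to the conversion: inland to port, freight — on the seller under both DAP and CIF; already in the DAP price and stays in the CIF price.
From DAP to CIF, the seller no longer bears: destination terminal, delivery.
CIF price = 116146.57 − 860.38 − 1907.94 = 113378.25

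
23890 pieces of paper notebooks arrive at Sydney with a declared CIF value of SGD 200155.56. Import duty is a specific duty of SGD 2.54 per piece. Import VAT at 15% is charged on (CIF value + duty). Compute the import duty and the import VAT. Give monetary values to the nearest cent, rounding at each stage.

Import duty = 23890 × 2.54 = 60680.60
VAT base = CIF + duty = 200155.56 + 60680.60 = 260836.16
Import VAT = 260836.16 × 15% = 39125.42

Import duty: SGD 60680.60; import VAT: SGD 39125.42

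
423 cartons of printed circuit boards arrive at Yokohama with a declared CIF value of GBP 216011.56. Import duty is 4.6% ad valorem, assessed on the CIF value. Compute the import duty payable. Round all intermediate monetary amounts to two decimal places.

Import duty = 216011.56 × 4.6% = 9936.53

Import duty: GBP 9936.53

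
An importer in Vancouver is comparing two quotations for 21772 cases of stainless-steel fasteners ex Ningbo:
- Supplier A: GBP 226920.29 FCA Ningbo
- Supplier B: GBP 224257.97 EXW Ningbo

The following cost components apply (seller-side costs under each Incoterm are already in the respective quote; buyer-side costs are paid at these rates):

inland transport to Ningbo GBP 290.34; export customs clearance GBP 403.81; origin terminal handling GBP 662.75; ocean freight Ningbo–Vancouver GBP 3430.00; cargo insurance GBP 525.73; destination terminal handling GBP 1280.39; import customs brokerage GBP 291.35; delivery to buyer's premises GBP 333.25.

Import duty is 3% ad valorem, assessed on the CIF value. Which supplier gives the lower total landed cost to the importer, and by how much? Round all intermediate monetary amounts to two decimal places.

Supplier A (FCA):
CIF value = FCA price + origin terminal + freight + insurance = 226920.29 + 662.75 + 3430.00 + 525.73 = 231538.77
Import duty = 231538.77 × 3% = 6946.16
Buyer bears (A): 662.75 + 3430.00 + 525.73 + 1280.39 + 291.35 + 333.25 = 6523.47
Landed cost (A) = invoice 226920.29 + 6523.47 + duty 6946.16 = 240389.92
Supplier B (EXW):
CIF value = EXW price + inland to port + export clearance + origin terminal + freight + insurance = 224257.97 + 290.34 + 403.81 + 662.75 + 3430.00 + 525.73 = 229570.60
Import duty = 229570.60 × 3% = 6887.12
Buyer bears (B): 290.34 + 403.81 + 662.75 + 3430.00 + 525.73 + 1280.39 + 291.35 + 333.25 = 7217.62
Landed cost (B) = invoice 224257.97 + 7217.62 + duty 6887.12 = 238362.71
Difference = |240389.92 − 238362.71| = 2027.21

Supplier B is cheaper by GBP 2027.21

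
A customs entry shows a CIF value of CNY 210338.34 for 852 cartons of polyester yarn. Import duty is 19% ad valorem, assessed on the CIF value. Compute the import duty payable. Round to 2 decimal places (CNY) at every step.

Import duty: CNY 39964.28

Import duty = 210338.34 × 19% = 39964.28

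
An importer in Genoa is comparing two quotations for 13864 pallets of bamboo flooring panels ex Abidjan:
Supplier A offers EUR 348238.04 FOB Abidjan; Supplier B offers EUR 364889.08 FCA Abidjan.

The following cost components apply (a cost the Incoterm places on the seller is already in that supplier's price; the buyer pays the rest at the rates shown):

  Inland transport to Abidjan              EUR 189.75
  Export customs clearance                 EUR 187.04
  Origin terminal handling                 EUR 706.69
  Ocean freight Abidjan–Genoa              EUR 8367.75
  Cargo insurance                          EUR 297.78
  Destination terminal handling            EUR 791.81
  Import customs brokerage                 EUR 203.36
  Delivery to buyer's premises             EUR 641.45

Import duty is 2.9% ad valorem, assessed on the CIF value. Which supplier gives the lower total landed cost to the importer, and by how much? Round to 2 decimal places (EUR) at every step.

Supplier A is cheaper by EUR 17861.11

Supplier A (FOB):
CIF value = FOB price + freight + insurance = 348238.04 + 8367.75 + 297.78 = 356903.57
Import duty = 356903.57 × 2.9% = 10350.20
Buyer bears (A): 8367.75 + 297.78 + 791.81 + 203.36 + 641.45 = 10302.15
Landed cost (A) = invoice 348238.04 + 10302.15 + duty 10350.20 = 368890.39
Supplier B (FCA):
CIF value = FCA price + origin terminal + freight + insurance = 364889.08 + 706.69 + 8367.75 + 297.78 = 374261.30
Import duty = 374261.30 × 2.9% = 10853.58
Buyer bears (B): 706.69 + 8367.75 + 297.78 + 791.81 + 203.36 + 641.45 = 11008.84
Landed cost (B) = invoice 364889.08 + 11008.84 + duty 10853.58 = 386751.50
Difference = |368890.39 − 386751.50| = 17861.11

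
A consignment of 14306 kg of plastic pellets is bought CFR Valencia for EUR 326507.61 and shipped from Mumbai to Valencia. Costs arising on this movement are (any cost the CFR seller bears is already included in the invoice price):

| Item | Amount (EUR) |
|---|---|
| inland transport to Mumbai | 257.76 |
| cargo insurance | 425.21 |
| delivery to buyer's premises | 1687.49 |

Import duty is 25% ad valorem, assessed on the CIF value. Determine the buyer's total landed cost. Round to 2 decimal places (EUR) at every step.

CFR: the seller pays costs through ocean freight to the destination port, but not insurance.
Already in the invoice (seller's account under CFR): inland to port — exclude.
CIF value = CFR price + insurance = 326507.61 + 425.21 = 326932.82
Import duty = 326932.82 × 25% = 81733.21
Buyer bears: insurance 425.21 + delivery 1687.49 + duty 81733.21 = 83845.91
Landed cost = invoice 326507.61 + 83845.91 = 410353.52

Total landed cost: EUR 410353.52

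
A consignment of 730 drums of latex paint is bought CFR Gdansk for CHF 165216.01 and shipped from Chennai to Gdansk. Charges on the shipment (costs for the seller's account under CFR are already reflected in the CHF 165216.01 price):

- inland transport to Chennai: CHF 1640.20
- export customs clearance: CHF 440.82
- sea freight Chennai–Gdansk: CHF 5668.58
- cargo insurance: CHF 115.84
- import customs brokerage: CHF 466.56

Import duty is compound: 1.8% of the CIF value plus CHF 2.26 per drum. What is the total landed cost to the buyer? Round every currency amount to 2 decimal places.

Total landed cost: CHF 170424.18

CFR: the seller pays costs through ocean freight to the destination port, but not insurance.
Already in the invoice (seller's account under CFR): inland to port, export clearance, freight — exclude.
CIF value = CFR price + insurance = 165216.01 + 115.84 = 165331.85
Ad valorem component: 165331.85 × 1.8% = 2975.97
Specific component: 730 × 2.26 = 1649.80
Import duty = 2975.97 + 1649.80 = 4625.77
Buyer bears: insurance 115.84 + brokerage 466.56 + duty 4625.77 = 5208.17
Landed cost = invoice 165216.01 + 5208.17 = 170424.18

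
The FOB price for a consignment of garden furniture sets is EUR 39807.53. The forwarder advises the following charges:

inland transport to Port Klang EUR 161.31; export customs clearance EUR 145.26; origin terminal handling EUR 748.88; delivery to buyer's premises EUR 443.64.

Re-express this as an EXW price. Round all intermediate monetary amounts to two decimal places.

EXW price: EUR 38752.08

Not relevant to the conversion: delivery — on the buyer under both terms; not part of either seller's price.
From FOB to EXW, the seller no longer bears: inland to port, export clearance, origin terminal.
EXW price = 39807.53 − 161.31 − 145.26 − 748.88 = 38752.08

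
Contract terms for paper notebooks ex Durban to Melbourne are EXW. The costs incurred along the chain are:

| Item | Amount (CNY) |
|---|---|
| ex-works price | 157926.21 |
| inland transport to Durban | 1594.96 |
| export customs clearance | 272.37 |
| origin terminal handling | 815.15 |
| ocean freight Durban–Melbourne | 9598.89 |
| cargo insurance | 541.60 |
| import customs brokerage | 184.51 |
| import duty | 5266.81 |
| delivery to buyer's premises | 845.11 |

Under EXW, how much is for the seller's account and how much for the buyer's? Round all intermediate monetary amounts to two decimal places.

EXW: the seller makes goods available at their premises; the buyer bears all onward costs.
Seller's account: goods 157926.21 = 157926.21
Buyer's account: inland to port 1594.96 + export clearance 272.37 + origin terminal 815.15 + freight 9598.89 + insurance 541.60 + brokerage 184.51 + duty 5266.81 + delivery 845.11 = 19119.40

Seller: CNY 157926.21; buyer: CNY 19119.40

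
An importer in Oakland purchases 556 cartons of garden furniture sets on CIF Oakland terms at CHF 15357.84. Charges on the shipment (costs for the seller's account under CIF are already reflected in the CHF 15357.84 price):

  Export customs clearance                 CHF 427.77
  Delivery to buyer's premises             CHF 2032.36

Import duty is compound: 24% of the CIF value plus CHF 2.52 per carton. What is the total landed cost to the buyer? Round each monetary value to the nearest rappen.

Total landed cost: CHF 22477.20

CIF: the seller pays costs through ocean freight and marine insurance to the destination port.
Already in the invoice (seller's account under CIF): export clearance — exclude.
The CIF price already equals the CIF value: 15357.84
Ad valorem component: 15357.84 × 24% = 3685.88
Specific component: 556 × 2.52 = 1401.12
Import duty = 3685.88 + 1401.12 = 5087.00
Buyer bears: delivery 2032.36 + duty 5087.00 = 7119.36
Landed cost = invoice 15357.84 + 7119.36 = 22477.20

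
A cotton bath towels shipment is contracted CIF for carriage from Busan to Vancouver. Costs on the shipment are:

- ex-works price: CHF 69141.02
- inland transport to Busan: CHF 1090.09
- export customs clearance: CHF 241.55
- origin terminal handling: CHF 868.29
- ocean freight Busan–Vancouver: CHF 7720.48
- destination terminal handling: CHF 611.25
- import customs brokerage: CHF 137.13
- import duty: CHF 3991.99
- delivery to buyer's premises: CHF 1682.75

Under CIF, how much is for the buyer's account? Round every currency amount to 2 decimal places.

Buyer's account: CHF 6423.12

CIF: the seller pays costs through ocean freight and marine insurance to the destination port.
Seller's account: goods 69141.02 + inland to port 1090.09 + export clearance 241.55 + origin terminal 868.29 + freight 7720.48 = 79061.43
Buyer's account: destination terminal 611.25 + brokerage 137.13 + duty 3991.99 + delivery 1682.75 = 6423.12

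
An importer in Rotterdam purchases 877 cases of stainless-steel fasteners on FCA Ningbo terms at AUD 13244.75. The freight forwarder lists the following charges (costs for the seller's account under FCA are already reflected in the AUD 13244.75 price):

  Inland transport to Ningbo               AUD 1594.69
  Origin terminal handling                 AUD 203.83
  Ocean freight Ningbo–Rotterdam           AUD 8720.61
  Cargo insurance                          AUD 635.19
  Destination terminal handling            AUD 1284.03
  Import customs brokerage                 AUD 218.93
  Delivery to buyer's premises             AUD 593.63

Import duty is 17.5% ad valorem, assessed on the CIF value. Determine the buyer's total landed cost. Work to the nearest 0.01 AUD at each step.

FCA: the seller delivers export-cleared goods to the carrier; the buyer bears costs from that point.
Already in the invoice (seller's account under FCA): inland to port — exclude.
CIF value = FCA price + origin terminal + freight + insurance = 13244.75 + 203.83 + 8720.61 + 635.19 = 22804.38
Import duty = 22804.38 × 17.5% = 3990.77
Buyer bears: origin terminal 203.83 + freight 8720.61 + insurance 635.19 + destination terminal 1284.03 + brokerage 218.93 + delivery 593.63 + duty 3990.77 = 15646.99
Landed cost = invoice 13244.75 + 15646.99 = 28891.74

Total landed cost: AUD 28891.74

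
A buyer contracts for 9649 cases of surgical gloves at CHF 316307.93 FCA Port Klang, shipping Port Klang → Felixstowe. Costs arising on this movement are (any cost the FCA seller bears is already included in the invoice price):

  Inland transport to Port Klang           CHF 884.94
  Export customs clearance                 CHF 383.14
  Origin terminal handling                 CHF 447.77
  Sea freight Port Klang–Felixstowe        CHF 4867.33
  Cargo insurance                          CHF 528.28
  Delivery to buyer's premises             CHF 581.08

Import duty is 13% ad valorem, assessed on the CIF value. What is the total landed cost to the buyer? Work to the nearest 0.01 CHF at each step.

Total landed cost: CHF 364612.06

FCA: the seller delivers export-cleared goods to the carrier; the buyer bears costs from that point.
Already in the invoice (seller's account under FCA): inland to port, export clearance — exclude.
CIF value = FCA price + origin terminal + freight + insurance = 316307.93 + 447.77 + 4867.33 + 528.28 = 322151.31
Import duty = 322151.31 × 13% = 41879.67
Buyer bears: origin terminal 447.77 + freight 4867.33 + insurance 528.28 + delivery 581.08 + duty 41879.67 = 48304.13
Landed cost = invoice 316307.93 + 48304.13 = 364612.06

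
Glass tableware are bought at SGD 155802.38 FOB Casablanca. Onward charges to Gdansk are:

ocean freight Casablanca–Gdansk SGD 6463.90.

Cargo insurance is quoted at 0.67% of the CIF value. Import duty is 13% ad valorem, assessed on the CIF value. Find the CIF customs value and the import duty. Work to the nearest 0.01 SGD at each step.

CIF value: SGD 163360.80; import duty: SGD 21236.90

Let C be the CIF value. C = FOB price + freight + 0.67% × C
C − 0.67% × C = 155802.38 + 6463.90
0.9933 × C = 162266.28
C = 162266.28 / 0.9933 = 163360.80
Insurance premium = 0.67% × 163360.80 = 1094.52
Import duty = 163360.80 × 13% = 21236.90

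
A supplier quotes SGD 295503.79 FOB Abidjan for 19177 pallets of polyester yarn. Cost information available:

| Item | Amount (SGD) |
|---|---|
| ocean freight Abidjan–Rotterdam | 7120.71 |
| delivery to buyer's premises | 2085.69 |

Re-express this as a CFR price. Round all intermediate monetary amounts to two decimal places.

Not relevant to the conversion: delivery — on the buyer under both terms; not part of either seller's price.
From FOB to CFR, the seller additionally bears: freight.
CFR price = 295503.79 + 7120.71 = 302624.50

CFR price: SGD 302624.50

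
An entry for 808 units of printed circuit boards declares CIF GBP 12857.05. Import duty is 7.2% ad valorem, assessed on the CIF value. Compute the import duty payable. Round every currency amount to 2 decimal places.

Import duty = 12857.05 × 7.2% = 925.71

Import duty: GBP 925.71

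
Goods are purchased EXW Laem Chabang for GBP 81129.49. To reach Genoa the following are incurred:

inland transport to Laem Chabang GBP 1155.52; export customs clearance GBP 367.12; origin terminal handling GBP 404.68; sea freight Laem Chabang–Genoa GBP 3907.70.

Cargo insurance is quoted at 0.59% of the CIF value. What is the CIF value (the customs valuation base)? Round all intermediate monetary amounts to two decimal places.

CIF value: GBP 87480.65

Let C be the CIF value. C = EXW price + pre-shipment costs + freight + 0.59% × C
C − 0.59% × C = 81129.49 + 1155.52 + 367.12 + 404.68 + 3907.70
0.9941 × C = 86964.51
C = 86964.51 / 0.9941 = 87480.65
Insurance premium = 0.59% × 87480.65 = 516.14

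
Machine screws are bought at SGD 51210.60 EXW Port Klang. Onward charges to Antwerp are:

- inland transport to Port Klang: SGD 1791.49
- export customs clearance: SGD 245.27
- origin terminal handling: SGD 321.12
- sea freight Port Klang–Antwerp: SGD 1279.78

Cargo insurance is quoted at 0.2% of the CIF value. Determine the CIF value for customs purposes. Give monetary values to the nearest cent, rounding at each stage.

CIF value: SGD 54958.18

Let C be the CIF value. C = EXW price + pre-shipment costs + freight + 0.2% × C
C − 0.2% × C = 51210.60 + 1791.49 + 245.27 + 321.12 + 1279.78
0.998 × C = 54848.26
C = 54848.26 / 0.998 = 54958.18
Insurance premium = 0.2% × 54958.18 = 109.92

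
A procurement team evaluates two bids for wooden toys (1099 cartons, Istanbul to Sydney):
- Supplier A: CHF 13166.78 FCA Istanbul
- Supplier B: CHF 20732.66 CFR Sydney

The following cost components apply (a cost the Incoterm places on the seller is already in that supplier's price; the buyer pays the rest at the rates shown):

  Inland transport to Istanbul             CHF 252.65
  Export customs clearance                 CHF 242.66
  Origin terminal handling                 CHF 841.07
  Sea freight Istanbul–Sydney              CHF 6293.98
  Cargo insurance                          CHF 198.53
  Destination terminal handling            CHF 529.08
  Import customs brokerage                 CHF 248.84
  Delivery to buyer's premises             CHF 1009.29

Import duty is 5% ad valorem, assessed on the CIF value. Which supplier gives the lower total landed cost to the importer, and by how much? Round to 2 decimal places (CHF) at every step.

Supplier A is cheaper by CHF 452.37

Supplier A (FCA):
CIF value = FCA price + origin terminal + freight + insurance = 13166.78 + 841.07 + 6293.98 + 198.53 = 20500.36
Import duty = 20500.36 × 5% = 1025.02
Buyer bears (A): 841.07 + 6293.98 + 198.53 + 529.08 + 248.84 + 1009.29 = 9120.79
Landed cost (A) = invoice 13166.78 + 9120.79 + duty 1025.02 = 23312.59
Supplier B (CFR):
CIF value = CFR price + insurance = 20732.66 + 198.53 = 20931.19
Import duty = 20931.19 × 5% = 1046.56
Buyer bears (B): 198.53 + 529.08 + 248.84 + 1009.29 = 1985.74
Landed cost (B) = invoice 20732.66 + 1985.74 + duty 1046.56 = 23764.96
Difference = |23312.59 − 23764.96| = 452.37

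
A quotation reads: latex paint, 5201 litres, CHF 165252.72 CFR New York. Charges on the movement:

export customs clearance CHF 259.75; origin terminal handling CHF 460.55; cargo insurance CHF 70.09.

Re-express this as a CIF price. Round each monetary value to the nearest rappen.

CIF price: CHF 165322.81

Not relevant to the conversion: export clearance, origin terminal — on the seller under both CFR and CIF; already in the CFR price and stays in the CIF price.
From CFR to CIF, the seller additionally bears: insurance.
CIF price = 165252.72 + 70.09 = 165322.81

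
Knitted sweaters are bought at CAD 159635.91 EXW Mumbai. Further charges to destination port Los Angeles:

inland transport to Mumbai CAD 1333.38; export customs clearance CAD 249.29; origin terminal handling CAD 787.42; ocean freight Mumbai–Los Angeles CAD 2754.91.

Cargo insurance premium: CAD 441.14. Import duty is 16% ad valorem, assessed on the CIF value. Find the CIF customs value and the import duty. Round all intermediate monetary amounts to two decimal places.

CIF value: CAD 165202.05; import duty: CAD 26432.33

CIF = EXW price + pre-shipment costs + freight + insurance
CIF = 159635.91 + 1333.38 + 249.29 + 787.42 + 2754.91 + 441.14 = 165202.05
Import duty = 165202.05 × 16% = 26432.33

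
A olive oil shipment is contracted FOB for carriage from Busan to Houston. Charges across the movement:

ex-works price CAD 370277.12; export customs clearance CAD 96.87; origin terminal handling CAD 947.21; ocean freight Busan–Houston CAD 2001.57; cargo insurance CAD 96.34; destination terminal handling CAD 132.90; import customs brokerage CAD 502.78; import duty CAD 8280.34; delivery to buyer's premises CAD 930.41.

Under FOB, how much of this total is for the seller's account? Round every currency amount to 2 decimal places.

Seller's account: CAD 371321.20

FOB: the seller bears costs until goods are on board at the origin port; the buyer bears freight, insurance and all costs thereafter.
Seller's account: goods 370277.12 + export clearance 96.87 + origin terminal 947.21 = 371321.20
Buyer's account: freight 2001.57 + insurance 96.34 + destination terminal 132.90 + brokerage 502.78 + duty 8280.34 + delivery 930.41 = 11944.34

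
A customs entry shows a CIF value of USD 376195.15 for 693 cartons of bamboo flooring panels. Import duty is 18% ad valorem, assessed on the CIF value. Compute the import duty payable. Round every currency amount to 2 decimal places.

Import duty: USD 67715.13

Import duty = 376195.15 × 18% = 67715.13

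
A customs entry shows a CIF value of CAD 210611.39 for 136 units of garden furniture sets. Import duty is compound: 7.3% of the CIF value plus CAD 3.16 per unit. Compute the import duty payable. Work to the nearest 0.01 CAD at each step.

Ad valorem component: 210611.39 × 7.3% = 15374.63
Specific component: 136 × 3.16 = 429.76
Import duty = 15374.63 + 429.76 = 15804.39

Import duty: CAD 15804.39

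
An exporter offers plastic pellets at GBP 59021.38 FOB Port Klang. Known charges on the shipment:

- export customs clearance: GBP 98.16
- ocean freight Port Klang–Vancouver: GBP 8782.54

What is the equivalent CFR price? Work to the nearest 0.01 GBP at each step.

Not relevant to the conversion: export clearance — on the seller under both FOB and CFR; already in the FOB price and stays in the CFR price.
From FOB to CFR, the seller additionally bears: freight.
CFR price = 59021.38 + 8782.54 = 67803.92

CFR price: GBP 67803.92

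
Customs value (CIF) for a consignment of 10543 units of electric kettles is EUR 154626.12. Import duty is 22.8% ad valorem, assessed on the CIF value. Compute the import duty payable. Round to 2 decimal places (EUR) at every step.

Import duty = 154626.12 × 22.8% = 35254.76

Import duty: EUR 35254.76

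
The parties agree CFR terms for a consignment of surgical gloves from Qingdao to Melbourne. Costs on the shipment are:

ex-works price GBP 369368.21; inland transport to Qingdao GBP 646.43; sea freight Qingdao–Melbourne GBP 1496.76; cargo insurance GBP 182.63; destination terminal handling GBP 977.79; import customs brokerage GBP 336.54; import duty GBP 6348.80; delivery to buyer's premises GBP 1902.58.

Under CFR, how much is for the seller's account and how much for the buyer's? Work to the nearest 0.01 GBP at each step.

Seller: GBP 371511.40; buyer: GBP 9748.34

CFR: the seller pays costs through ocean freight to the destination port, but not insurance.
Seller's account: goods 369368.21 + inland to port 646.43 + freight 1496.76 = 371511.40
Buyer's account: insurance 182.63 + destination terminal 977.79 + brokerage 336.54 + duty 6348.80 + delivery 1902.58 = 9748.34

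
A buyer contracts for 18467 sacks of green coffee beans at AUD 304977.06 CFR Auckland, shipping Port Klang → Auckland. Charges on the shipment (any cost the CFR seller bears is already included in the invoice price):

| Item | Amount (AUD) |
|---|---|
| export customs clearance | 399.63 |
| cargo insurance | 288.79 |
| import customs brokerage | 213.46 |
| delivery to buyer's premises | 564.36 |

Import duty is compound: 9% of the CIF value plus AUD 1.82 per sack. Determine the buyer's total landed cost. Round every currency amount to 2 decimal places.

Total landed cost: AUD 367127.54

CFR: the seller pays costs through ocean freight to the destination port, but not insurance.
Already in the invoice (seller's account under CFR): export clearance — exclude.
CIF value = CFR price + insurance = 304977.06 + 288.79 = 305265.85
Ad valorem component: 305265.85 × 9% = 27473.93
Specific component: 18467 × 1.82 = 33609.94
Import duty = 27473.93 + 33609.94 = 61083.87
Buyer bears: insurance 288.79 + brokerage 213.46 + delivery 564.36 + duty 61083.87 = 62150.48
Landed cost = invoice 304977.06 + 62150.48 = 367127.54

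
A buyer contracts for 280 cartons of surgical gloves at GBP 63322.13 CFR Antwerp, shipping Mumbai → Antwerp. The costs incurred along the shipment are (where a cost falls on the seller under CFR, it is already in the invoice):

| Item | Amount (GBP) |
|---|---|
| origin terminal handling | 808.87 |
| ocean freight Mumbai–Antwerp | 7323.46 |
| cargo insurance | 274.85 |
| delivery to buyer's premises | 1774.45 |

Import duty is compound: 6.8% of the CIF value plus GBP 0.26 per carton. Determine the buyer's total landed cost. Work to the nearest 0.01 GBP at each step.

CFR: the seller pays costs through ocean freight to the destination port, but not insurance.
Already in the invoice (seller's account under CFR): origin terminal, freight — exclude.
CIF value = CFR price + insurance = 63322.13 + 274.85 = 63596.98
Ad valorem component: 63596.98 × 6.8% = 4324.59
Specific component: 280 × 0.26 = 72.80
Import duty = 4324.59 + 72.80 = 4397.39
Buyer bears: insurance 274.85 + delivery 1774.45 + duty 4397.39 = 6446.69
Landed cost = invoice 63322.13 + 6446.69 = 69768.82

Total landed cost: GBP 69768.82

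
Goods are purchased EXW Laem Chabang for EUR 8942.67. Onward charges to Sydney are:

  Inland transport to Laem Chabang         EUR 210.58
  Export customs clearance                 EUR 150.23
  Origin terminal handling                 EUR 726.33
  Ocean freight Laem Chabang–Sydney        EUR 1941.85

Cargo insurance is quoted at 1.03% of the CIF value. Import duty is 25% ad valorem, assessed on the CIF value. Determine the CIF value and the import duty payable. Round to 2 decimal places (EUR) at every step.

CIF value: EUR 12096.25; import duty: EUR 3024.06

Let C be the CIF value. C = EXW price + pre-shipment costs + freight + 1.03% × C
C − 1.03% × C = 8942.67 + 210.58 + 150.23 + 726.33 + 1941.85
0.9897 × C = 11971.66
C = 11971.66 / 0.9897 = 12096.25
Insurance premium = 1.03% × 12096.25 = 124.59
Import duty = 12096.25 × 25% = 3024.06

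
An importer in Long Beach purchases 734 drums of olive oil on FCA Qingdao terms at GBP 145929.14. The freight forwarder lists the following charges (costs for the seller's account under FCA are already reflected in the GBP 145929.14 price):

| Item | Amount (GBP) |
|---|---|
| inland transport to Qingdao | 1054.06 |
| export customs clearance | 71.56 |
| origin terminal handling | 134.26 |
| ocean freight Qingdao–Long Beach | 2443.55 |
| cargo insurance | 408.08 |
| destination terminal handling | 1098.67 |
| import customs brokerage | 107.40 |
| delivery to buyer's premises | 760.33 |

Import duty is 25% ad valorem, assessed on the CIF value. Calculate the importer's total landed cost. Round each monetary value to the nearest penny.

FCA: the seller delivers export-cleared goods to the carrier; the buyer bears costs from that point.
Already in the invoice (seller's account under FCA): inland to port, export clearance — exclude.
CIF value = FCA price + origin terminal + freight + insurance = 145929.14 + 134.26 + 2443.55 + 408.08 = 148915.03
Import duty = 148915.03 × 25% = 37228.76
Buyer bears: origin terminal 134.26 + freight 2443.55 + insurance 408.08 + destination terminal 1098.67 + brokerage 107.40 + delivery 760.33 + duty 37228.76 = 42181.05
Landed cost = invoice 145929.14 + 42181.05 = 188110.19

Total landed cost: GBP 188110.19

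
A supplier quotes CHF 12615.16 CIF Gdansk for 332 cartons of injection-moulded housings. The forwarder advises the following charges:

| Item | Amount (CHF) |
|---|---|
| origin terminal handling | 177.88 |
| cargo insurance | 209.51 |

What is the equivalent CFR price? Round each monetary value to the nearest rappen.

Not relevant to the conversion: origin terminal — on the seller under both CIF and CFR; already in the CIF price and stays in the CFR price.
From CIF to CFR, the seller no longer bears: insurance.
CFR price = 12615.16 − 209.51 = 12405.65

CFR price: CHF 12405.65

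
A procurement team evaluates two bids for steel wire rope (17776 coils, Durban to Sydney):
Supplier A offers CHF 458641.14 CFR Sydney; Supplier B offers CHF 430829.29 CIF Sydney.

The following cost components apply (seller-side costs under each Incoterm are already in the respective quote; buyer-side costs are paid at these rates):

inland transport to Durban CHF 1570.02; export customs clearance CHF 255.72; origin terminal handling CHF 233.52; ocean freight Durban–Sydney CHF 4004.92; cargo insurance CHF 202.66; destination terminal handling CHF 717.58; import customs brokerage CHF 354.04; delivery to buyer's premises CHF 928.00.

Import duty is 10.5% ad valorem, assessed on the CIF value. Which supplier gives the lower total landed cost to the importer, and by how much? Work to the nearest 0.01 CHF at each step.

Supplier B is cheaper by CHF 30956.03

Supplier A (CFR):
CIF value = CFR price + insurance = 458641.14 + 202.66 = 458843.80
Import duty = 458843.80 × 10.5% = 48178.60
Buyer bears (A): 202.66 + 717.58 + 354.04 + 928.00 = 2202.28
Landed cost (A) = invoice 458641.14 + 2202.28 + duty 48178.60 = 509022.02
Supplier B (CIF):
The CIF price already equals the CIF value: 430829.29
Import duty = 430829.29 × 10.5% = 45237.08
Buyer bears (B): 717.58 + 354.04 + 928.00 = 1999.62
Landed cost (B) = invoice 430829.29 + 1999.62 + duty 45237.08 = 478065.99
Difference = |509022.02 − 478065.99| = 30956.03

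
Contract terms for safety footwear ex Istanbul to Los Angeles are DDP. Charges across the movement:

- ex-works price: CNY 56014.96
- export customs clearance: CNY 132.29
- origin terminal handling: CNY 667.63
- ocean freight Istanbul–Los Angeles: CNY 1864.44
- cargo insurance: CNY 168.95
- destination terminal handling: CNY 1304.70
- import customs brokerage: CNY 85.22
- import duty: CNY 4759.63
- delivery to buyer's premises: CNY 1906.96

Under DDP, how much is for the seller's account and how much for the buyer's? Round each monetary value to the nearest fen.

DDP: the seller bears all costs including import duty.
Seller's account: goods 56014.96 + export clearance 132.29 + origin terminal 667.63 + freight 1864.44 + insurance 168.95 + destination terminal 1304.70 + brokerage 85.22 + duty 4759.63 + delivery 1906.96 = 66904.78
Buyer's account: 0.00

Seller: CNY 66904.78; buyer: CNY 0.00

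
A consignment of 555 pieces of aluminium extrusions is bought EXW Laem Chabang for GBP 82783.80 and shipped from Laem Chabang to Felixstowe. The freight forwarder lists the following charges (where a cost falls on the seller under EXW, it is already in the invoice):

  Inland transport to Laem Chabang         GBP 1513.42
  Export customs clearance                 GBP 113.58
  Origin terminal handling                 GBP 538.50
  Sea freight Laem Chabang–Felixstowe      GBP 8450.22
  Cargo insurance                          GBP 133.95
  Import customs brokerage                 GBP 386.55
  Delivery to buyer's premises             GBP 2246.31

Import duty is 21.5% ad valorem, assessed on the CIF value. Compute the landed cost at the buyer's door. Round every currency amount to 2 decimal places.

Total landed cost: GBP 116276.03

EXW: the seller makes goods available at their premises; the buyer bears all onward costs.
CIF value = EXW price + inland to port + export clearance + origin terminal + freight + insurance = 82783.80 + 1513.42 + 113.58 + 538.50 + 8450.22 + 133.95 = 93533.47
Import duty = 93533.47 × 21.5% = 20109.70
Buyer bears: inland to port 1513.42 + export clearance 113.58 + origin terminal 538.50 + freight 8450.22 + insurance 133.95 + brokerage 386.55 + delivery 2246.31 + duty 20109.70 = 33492.23
Landed cost = invoice 82783.80 + 33492.23 = 116276.03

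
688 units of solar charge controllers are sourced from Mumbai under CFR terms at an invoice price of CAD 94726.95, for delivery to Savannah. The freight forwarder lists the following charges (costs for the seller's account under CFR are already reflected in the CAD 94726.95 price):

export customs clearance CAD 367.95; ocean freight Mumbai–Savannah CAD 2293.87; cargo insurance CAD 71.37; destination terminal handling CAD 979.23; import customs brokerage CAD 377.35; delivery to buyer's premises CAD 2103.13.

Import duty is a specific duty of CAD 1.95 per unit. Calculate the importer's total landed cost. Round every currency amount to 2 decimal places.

CFR: the seller pays costs through ocean freight to the destination port, but not insurance.
Already in the invoice (seller's account under CFR): export clearance, freight — exclude.
CIF value = CFR price + insurance = 94726.95 + 71.37 = 94798.32
Import duty = 688 × 1.95 = 1341.60
Buyer bears: insurance 71.37 + destination terminal 979.23 + brokerage 377.35 + delivery 2103.13 + duty 1341.60 = 4872.68
Landed cost = invoice 94726.95 + 4872.68 = 99599.63

Total landed cost: CAD 99599.63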